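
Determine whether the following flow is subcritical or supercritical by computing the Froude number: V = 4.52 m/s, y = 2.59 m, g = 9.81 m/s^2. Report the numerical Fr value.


The Froude number is defined as Fr = V / sqrt(g*y).
g*y = 9.81 * 2.59 = 25.4079.
sqrt(g*y) = sqrt(25.4079) = 5.0406.
Fr = 4.52 / 5.0406 = 0.8967.
Since Fr < 1, the flow is subcritical.

0.8967


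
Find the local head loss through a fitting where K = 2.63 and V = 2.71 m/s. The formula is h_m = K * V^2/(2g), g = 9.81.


Minor loss formula: h_m = K * V^2/(2g).
V^2 = 2.71^2 = 7.3441.
V^2/(2g) = 7.3441 / 19.62 = 0.3743 m.
h_m = 2.63 * 0.3743 = 0.9845 m.

0.9845


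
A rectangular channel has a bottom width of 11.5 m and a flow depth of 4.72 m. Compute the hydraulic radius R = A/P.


For a rectangular section:
Flow area A = b * y = 11.5 * 4.72 = 54.28 m^2.
Wetted perimeter P = b + 2y = 11.5 + 2*4.72 = 20.94 m.
Hydraulic radius R = A/P = 54.28 / 20.94 = 2.5922 m.

2.5922


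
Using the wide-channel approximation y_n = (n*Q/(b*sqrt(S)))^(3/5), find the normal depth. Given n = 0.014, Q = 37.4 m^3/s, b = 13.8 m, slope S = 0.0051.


We use the wide-channel approximation y_n = (n*Q/(b*sqrt(S)))^(3/5).
sqrt(S) = sqrt(0.0051) = 0.071414.
Numerator: n*Q = 0.014 * 37.4 = 0.5236.
Denominator: b*sqrt(S) = 13.8 * 0.071414 = 0.985513.
arg = 0.5313.
y_n = 0.5313^(3/5) = 0.6842 m.

0.6842


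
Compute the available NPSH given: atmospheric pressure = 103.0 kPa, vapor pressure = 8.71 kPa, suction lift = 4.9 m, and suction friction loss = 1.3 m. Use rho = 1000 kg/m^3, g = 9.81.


NPSHa = p_atm/(rho*g) - z_s - hf_s - p_vap/(rho*g).
p_atm/(rho*g) = 103.0*1000 / (1000*9.81) = 10.499 m.
p_vap/(rho*g) = 8.71*1000 / (1000*9.81) = 0.888 m.
NPSHa = 10.499 - 4.9 - 1.3 - 0.888
      = 3.41 m.

3.41


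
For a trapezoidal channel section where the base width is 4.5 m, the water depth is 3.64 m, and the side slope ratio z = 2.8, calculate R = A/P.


For a trapezoidal section with side slope z:
A = (b + z*y)*y = (4.5 + 2.8*3.64)*3.64 = 53.479 m^2.
P = b + 2*y*sqrt(1 + z^2) = 4.5 + 2*3.64*sqrt(1 + 2.8^2) = 26.145 m.
R = A/P = 53.479 / 26.145 = 2.0455 m.

2.0455


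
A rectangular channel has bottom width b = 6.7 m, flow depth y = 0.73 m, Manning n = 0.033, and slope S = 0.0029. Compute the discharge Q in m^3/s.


For a rectangular channel, the cross-sectional area A = b * y = 6.7 * 0.73 = 4.89 m^2.
The wetted perimeter P = b + 2y = 6.7 + 2*0.73 = 8.16 m.
Hydraulic radius R = A/P = 4.89/8.16 = 0.5994 m.
Velocity V = (1/n)*R^(2/3)*S^(1/2) = (1/0.033)*0.5994^(2/3)*0.0029^(1/2) = 1.1601 m/s.
Discharge Q = A * V = 4.89 * 1.1601 = 5.674 m^3/s.

5.674


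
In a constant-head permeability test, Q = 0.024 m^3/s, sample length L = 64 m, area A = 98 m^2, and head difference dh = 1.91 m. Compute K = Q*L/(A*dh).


From K = Q*L / (A*dh):
Numerator: Q*L = 0.024 * 64 = 1.536.
Denominator: A*dh = 98 * 1.91 = 187.18.
K = 1.536 / 187.18 = 0.008206 m/s.

0.008206


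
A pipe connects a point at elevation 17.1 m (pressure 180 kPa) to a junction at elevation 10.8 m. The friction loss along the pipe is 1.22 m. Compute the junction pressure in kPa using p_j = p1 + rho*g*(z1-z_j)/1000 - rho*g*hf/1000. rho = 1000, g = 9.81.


Junction pressure: p_j = p1 + rho*g*(z1 - z_j)/1000 - rho*g*hf/1000.
Elevation term = 1000*9.81*(17.1 - 10.8)/1000 = 61.803 kPa.
Friction term = 1000*9.81*1.22/1000 = 11.968 kPa.
p_j = 180 + 61.803 - 11.968 = 229.83 kPa.

229.83


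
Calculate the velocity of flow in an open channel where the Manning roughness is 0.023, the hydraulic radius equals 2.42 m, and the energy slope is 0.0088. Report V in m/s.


Manning's equation gives V = (1/n) * R^(2/3) * S^(1/2).
First, compute R^(2/3) = 2.42^(2/3) = 1.8025.
Next, S^(1/2) = 0.0088^(1/2) = 0.093808.
Then 1/n = 1/0.023 = 43.48.
V = 43.48 * 1.8025 * 0.093808 = 7.3517 m/s.

7.3517


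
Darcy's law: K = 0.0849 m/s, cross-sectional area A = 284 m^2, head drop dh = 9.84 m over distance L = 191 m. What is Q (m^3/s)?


Darcy's law: Q = K * A * i, where i = dh/L.
Hydraulic gradient i = 9.84 / 191 = 0.051518.
Q = 0.0849 * 284 * 0.051518
  = 1.2422 m^3/s.

1.2422


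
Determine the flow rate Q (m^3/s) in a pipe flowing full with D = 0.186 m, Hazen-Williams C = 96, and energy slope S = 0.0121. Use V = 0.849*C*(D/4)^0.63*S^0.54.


For a full circular pipe, R = D/4 = 0.186/4 = 0.0465 m.
V = 0.849 * 96 * 0.0465^0.63 * 0.0121^0.54
  = 0.849 * 96 * 0.144709 * 0.092194
  = 1.0874 m/s.
Pipe area A = pi*D^2/4 = pi*0.186^2/4 = 0.0272 m^2.
Q = A * V = 0.0272 * 1.0874 = 0.0295 m^3/s.

0.0295


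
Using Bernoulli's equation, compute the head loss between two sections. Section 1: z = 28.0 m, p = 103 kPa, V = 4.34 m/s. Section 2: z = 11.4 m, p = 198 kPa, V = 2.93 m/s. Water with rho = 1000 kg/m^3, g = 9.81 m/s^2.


Total head at each section: H = z + p/(rho*g) + V^2/(2g).
H1 = 28.0 + 103*1000/(1000*9.81) + 4.34^2/(2*9.81)
   = 28.0 + 10.499 + 0.96
   = 39.46 m.
H2 = 11.4 + 198*1000/(1000*9.81) + 2.93^2/(2*9.81)
   = 11.4 + 20.183 + 0.4376
   = 32.021 m.
h_L = H1 - H2 = 39.46 - 32.021 = 7.438 m.

7.438


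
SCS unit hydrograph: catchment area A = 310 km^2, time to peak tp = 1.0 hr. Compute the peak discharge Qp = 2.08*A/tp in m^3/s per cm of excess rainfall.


SCS formula: Qp = 2.08 * A / tp.
Qp = 2.08 * 310 / 1.0
   = 644.8 / 1.0
   = 644.8 m^3/s per cm.

644.8


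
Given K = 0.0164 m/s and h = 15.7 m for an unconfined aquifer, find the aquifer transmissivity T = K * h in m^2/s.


Transmissivity is defined as T = K * h.
T = 0.0164 * 15.7
  = 0.2575 m^2/s.

0.2575


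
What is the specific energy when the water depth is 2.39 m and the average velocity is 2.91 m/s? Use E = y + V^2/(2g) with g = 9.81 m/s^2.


Specific energy E = y + V^2/(2g).
Velocity head = V^2/(2g) = 2.91^2 / (2*9.81) = 8.4681 / 19.62 = 0.4316 m.
E = 2.39 + 0.4316 = 2.8216 m.

2.8216


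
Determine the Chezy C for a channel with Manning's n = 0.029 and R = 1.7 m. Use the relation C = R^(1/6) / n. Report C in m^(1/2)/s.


The Chezy coefficient relates to Manning's n through C = R^(1/6) / n.
R^(1/6) = 1.7^(1/6) = 1.092467.
C = 1.092467 / 0.029 = 37.67 m^(1/2)/s.

37.67


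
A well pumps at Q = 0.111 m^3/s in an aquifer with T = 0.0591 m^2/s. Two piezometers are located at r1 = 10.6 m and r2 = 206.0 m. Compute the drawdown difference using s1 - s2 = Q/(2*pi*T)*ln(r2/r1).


Thiem equation: s1 - s2 = Q/(2*pi*T) * ln(r2/r1).
ln(r2/r1) = ln(206.0/10.6) = 2.967.
Q/(2*pi*T) = 0.111 / (2*pi*0.0591) = 0.111 / 0.3713 = 0.2989.
s1 - s2 = 0.2989 * 2.967 = 0.8869 m.

0.8869


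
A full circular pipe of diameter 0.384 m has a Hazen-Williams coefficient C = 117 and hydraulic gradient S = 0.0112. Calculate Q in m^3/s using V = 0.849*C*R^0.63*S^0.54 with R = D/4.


For a full circular pipe, R = D/4 = 0.384/4 = 0.096 m.
V = 0.849 * 117 * 0.096^0.63 * 0.0112^0.54
  = 0.849 * 117 * 0.228471 * 0.088426
  = 2.0068 m/s.
Pipe area A = pi*D^2/4 = pi*0.384^2/4 = 0.1158 m^2.
Q = A * V = 0.1158 * 2.0068 = 0.2324 m^3/s.

0.2324


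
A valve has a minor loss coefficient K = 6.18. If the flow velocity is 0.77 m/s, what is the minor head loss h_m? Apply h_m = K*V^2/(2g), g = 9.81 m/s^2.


Minor loss formula: h_m = K * V^2/(2g).
V^2 = 0.77^2 = 0.5929.
V^2/(2g) = 0.5929 / 19.62 = 0.0302 m.
h_m = 6.18 * 0.0302 = 0.1868 m.

0.1868


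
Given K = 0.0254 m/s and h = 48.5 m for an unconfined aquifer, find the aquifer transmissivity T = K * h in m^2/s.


Transmissivity is defined as T = K * h.
T = 0.0254 * 48.5
  = 1.2319 m^2/s.

1.2319


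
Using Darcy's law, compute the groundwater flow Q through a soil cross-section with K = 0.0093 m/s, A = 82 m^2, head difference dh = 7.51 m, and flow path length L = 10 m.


Darcy's law: Q = K * A * i, where i = dh/L.
Hydraulic gradient i = 7.51 / 10 = 0.751.
Q = 0.0093 * 82 * 0.751
  = 0.5727 m^3/s.

0.5727


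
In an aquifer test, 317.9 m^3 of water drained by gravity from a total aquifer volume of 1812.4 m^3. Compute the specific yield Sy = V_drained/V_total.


Specific yield Sy = Volume drained / Total volume.
Sy = 317.9 / 1812.4
   = 0.1754.

0.1754


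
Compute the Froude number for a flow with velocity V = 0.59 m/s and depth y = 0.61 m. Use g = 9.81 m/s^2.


The Froude number is defined as Fr = V / sqrt(g*y).
g*y = 9.81 * 0.61 = 5.9841.
sqrt(g*y) = sqrt(5.9841) = 2.4462.
Fr = 0.59 / 2.4462 = 0.2412.

0.2412


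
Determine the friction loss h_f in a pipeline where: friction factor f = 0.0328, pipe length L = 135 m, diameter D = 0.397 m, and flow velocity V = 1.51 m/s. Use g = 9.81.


Darcy-Weisbach equation: h_f = f * (L/D) * V^2/(2g).
f * L/D = 0.0328 * 135/0.397 = 11.1537.
V^2/(2g) = 1.51^2 / (2*9.81) = 2.2801 / 19.62 = 0.1162 m.
h_f = 11.1537 * 0.1162 = 1.296 m.

1.296


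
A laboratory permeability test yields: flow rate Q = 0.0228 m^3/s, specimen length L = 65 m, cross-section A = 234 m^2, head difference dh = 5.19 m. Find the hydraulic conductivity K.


From K = Q*L / (A*dh):
Numerator: Q*L = 0.0228 * 65 = 1.482.
Denominator: A*dh = 234 * 5.19 = 1214.46.
K = 1.482 / 1214.46 = 0.00122 m/s.

0.00122


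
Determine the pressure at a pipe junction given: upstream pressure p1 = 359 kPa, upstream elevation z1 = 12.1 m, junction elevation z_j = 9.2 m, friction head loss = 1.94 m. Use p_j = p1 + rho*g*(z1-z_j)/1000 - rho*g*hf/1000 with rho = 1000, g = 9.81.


Junction pressure: p_j = p1 + rho*g*(z1 - z_j)/1000 - rho*g*hf/1000.
Elevation term = 1000*9.81*(12.1 - 9.2)/1000 = 28.449 kPa.
Friction term = 1000*9.81*1.94/1000 = 19.031 kPa.
p_j = 359 + 28.449 - 19.031 = 368.42 kPa.

368.42


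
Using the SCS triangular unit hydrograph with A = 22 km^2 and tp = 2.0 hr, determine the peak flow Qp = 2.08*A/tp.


SCS formula: Qp = 2.08 * A / tp.
Qp = 2.08 * 22 / 2.0
   = 45.76 / 2.0
   = 22.88 m^3/s per cm.

22.88


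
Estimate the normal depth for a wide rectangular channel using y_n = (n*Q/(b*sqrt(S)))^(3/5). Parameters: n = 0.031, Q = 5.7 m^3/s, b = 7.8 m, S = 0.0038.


We use the wide-channel approximation y_n = (n*Q/(b*sqrt(S)))^(3/5).
sqrt(S) = sqrt(0.0038) = 0.061644.
Numerator: n*Q = 0.031 * 5.7 = 0.1767.
Denominator: b*sqrt(S) = 7.8 * 0.061644 = 0.480823.
arg = 0.3675.
y_n = 0.3675^(3/5) = 0.5485 m.

0.5485


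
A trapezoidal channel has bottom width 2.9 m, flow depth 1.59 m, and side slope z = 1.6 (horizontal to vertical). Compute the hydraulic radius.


For a trapezoidal section with side slope z:
A = (b + z*y)*y = (2.9 + 1.6*1.59)*1.59 = 8.656 m^2.
P = b + 2*y*sqrt(1 + z^2) = 2.9 + 2*1.59*sqrt(1 + 1.6^2) = 8.9 m.
R = A/P = 8.656 / 8.9 = 0.9726 m.

0.9726


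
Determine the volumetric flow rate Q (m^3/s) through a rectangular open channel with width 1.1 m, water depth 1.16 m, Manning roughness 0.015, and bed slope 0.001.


For a rectangular channel, the cross-sectional area A = b * y = 1.1 * 1.16 = 1.28 m^2.
The wetted perimeter P = b + 2y = 1.1 + 2*1.16 = 3.42 m.
Hydraulic radius R = A/P = 1.28/3.42 = 0.3731 m.
Velocity V = (1/n)*R^(2/3)*S^(1/2) = (1/0.015)*0.3731^(2/3)*0.001^(1/2) = 1.0926 m/s.
Discharge Q = A * V = 1.28 * 1.0926 = 1.394 m^3/s.

1.394


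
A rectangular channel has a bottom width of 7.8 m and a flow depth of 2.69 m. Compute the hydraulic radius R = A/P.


For a rectangular section:
Flow area A = b * y = 7.8 * 2.69 = 20.98 m^2.
Wetted perimeter P = b + 2y = 7.8 + 2*2.69 = 13.18 m.
Hydraulic radius R = A/P = 20.98 / 13.18 = 1.592 m.

1.592


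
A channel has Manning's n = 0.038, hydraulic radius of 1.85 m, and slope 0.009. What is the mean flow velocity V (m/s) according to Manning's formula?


Manning's equation gives V = (1/n) * R^(2/3) * S^(1/2).
First, compute R^(2/3) = 1.85^(2/3) = 1.507.
Next, S^(1/2) = 0.009^(1/2) = 0.094868.
Then 1/n = 1/0.038 = 26.32.
V = 26.32 * 1.507 * 0.094868 = 3.7623 m/s.

3.7623


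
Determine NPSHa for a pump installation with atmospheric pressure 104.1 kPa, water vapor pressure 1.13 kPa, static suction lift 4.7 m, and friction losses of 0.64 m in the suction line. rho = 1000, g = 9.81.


NPSHa = p_atm/(rho*g) - z_s - hf_s - p_vap/(rho*g).
p_atm/(rho*g) = 104.1*1000 / (1000*9.81) = 10.612 m.
p_vap/(rho*g) = 1.13*1000 / (1000*9.81) = 0.115 m.
NPSHa = 10.612 - 4.7 - 0.64 - 0.115
      = 5.16 m.

5.16


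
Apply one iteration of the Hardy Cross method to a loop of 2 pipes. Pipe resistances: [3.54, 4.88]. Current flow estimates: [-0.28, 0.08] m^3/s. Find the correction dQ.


Numerator terms (r*Q*|Q|): 3.54*-0.28*|-0.28| = -0.2775; 4.88*0.08*|0.08| = 0.0312.
Sum of numerator = -0.2463.
Denominator terms (r*|Q|): 3.54*|-0.28| = 0.9912; 4.88*|0.08| = 0.3904.
2 * sum of denominator = 2 * 1.3816 = 2.7632.
dQ = --0.2463 / 2.7632 = 0.0891 m^3/s.

0.0891


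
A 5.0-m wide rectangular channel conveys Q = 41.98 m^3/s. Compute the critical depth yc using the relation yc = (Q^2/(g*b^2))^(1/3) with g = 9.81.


Using yc = (Q^2 / (g * b^2))^(1/3):
Q^2 = 41.98^2 = 1762.32.
g * b^2 = 9.81 * 5.0^2 = 9.81 * 25.0 = 245.25.
Q^2 / (g*b^2) = 1762.32 / 245.25 = 7.1858.
yc = 7.1858^(1/3) = 1.9297 m.

1.9297


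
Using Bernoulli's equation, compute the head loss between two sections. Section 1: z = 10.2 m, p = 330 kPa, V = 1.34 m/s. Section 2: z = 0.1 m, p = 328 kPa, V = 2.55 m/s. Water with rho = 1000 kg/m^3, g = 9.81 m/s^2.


Total head at each section: H = z + p/(rho*g) + V^2/(2g).
H1 = 10.2 + 330*1000/(1000*9.81) + 1.34^2/(2*9.81)
   = 10.2 + 33.639 + 0.0915
   = 43.931 m.
H2 = 0.1 + 328*1000/(1000*9.81) + 2.55^2/(2*9.81)
   = 0.1 + 33.435 + 0.3314
   = 33.867 m.
h_L = H1 - H2 = 43.931 - 33.867 = 10.064 m.

10.064


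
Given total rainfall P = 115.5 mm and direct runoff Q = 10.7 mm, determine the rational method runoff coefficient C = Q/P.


The runoff coefficient C = runoff depth / rainfall depth.
C = 10.7 / 115.5
  = 0.0926.

0.0926


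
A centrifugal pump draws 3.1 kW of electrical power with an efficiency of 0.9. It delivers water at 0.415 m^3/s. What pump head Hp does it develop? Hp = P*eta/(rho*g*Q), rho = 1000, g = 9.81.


Pump head formula: Hp = P * eta / (rho * g * Q).
Numerator: P * eta = 3.1 * 1000 * 0.9 = 2790.0 W.
Denominator: rho * g * Q = 1000 * 9.81 * 0.415 = 4071.15.
Hp = 2790.0 / 4071.15 = 0.69 m.

0.69


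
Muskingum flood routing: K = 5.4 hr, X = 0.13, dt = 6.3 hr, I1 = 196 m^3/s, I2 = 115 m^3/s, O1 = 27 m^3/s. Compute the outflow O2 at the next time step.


Muskingum coefficients:
denom = 2*K*(1-X) + dt = 2*5.4*(1-0.13) + 6.3 = 15.696.
C0 = (dt - 2*K*X)/denom = (6.3 - 2*5.4*0.13)/15.696 = 0.3119.
C1 = (dt + 2*K*X)/denom = (6.3 + 2*5.4*0.13)/15.696 = 0.4908.
C2 = (2*K*(1-X) - dt)/denom = 0.1972.
O2 = C0*I2 + C1*I1 + C2*O1
   = 0.3119*115 + 0.4908*196 + 0.1972*27
   = 137.4 m^3/s.

137.4


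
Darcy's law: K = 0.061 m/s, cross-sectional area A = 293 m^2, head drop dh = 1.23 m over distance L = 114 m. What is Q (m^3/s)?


Darcy's law: Q = K * A * i, where i = dh/L.
Hydraulic gradient i = 1.23 / 114 = 0.010789.
Q = 0.061 * 293 * 0.010789
  = 0.1928 m^3/s.

0.1928


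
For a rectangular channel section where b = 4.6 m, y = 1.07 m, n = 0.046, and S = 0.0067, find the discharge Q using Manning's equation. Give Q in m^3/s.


For a rectangular channel, the cross-sectional area A = b * y = 4.6 * 1.07 = 4.92 m^2.
The wetted perimeter P = b + 2y = 4.6 + 2*1.07 = 6.74 m.
Hydraulic radius R = A/P = 4.92/6.74 = 0.7303 m.
Velocity V = (1/n)*R^(2/3)*S^(1/2) = (1/0.046)*0.7303^(2/3)*0.0067^(1/2) = 1.443 m/s.
Discharge Q = A * V = 4.92 * 1.443 = 7.102 m^3/s.

7.102


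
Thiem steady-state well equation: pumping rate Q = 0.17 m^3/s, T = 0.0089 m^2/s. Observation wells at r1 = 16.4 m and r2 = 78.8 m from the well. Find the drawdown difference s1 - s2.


Thiem equation: s1 - s2 = Q/(2*pi*T) * ln(r2/r1).
ln(r2/r1) = ln(78.8/16.4) = 1.5696.
Q/(2*pi*T) = 0.17 / (2*pi*0.0089) = 0.17 / 0.0559 = 3.04.
s1 - s2 = 3.04 * 1.5696 = 4.7717 m.

4.7717


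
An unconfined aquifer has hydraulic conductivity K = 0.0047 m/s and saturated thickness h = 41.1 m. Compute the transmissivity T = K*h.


Transmissivity is defined as T = K * h.
T = 0.0047 * 41.1
  = 0.1932 m^2/s.

0.1932


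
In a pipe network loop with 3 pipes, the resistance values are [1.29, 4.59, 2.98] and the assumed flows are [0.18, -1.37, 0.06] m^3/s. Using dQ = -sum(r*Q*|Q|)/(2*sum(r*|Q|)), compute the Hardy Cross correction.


Numerator terms (r*Q*|Q|): 1.29*0.18*|0.18| = 0.0418; 4.59*-1.37*|-1.37| = -8.615; 2.98*0.06*|0.06| = 0.0107.
Sum of numerator = -8.5624.
Denominator terms (r*|Q|): 1.29*|0.18| = 0.2322; 4.59*|-1.37| = 6.2883; 2.98*|0.06| = 0.1788.
2 * sum of denominator = 2 * 6.6993 = 13.3986.
dQ = --8.5624 / 13.3986 = 0.6391 m^3/s.

0.6391


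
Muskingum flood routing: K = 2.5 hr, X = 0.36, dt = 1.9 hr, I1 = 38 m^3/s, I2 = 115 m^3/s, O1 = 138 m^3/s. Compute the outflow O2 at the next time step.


Muskingum coefficients:
denom = 2*K*(1-X) + dt = 2*2.5*(1-0.36) + 1.9 = 5.1.
C0 = (dt - 2*K*X)/denom = (1.9 - 2*2.5*0.36)/5.1 = 0.0196.
C1 = (dt + 2*K*X)/denom = (1.9 + 2*2.5*0.36)/5.1 = 0.7255.
C2 = (2*K*(1-X) - dt)/denom = 0.2549.
O2 = C0*I2 + C1*I1 + C2*O1
   = 0.0196*115 + 0.7255*38 + 0.2549*138
   = 65.0 m^3/s.

65.0


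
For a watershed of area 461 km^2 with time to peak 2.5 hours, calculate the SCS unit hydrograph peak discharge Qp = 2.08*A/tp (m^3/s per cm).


SCS formula: Qp = 2.08 * A / tp.
Qp = 2.08 * 461 / 2.5
   = 958.88 / 2.5
   = 383.55 m^3/s per cm.

383.55


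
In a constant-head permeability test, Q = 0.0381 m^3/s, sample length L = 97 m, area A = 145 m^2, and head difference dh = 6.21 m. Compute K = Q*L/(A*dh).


From K = Q*L / (A*dh):
Numerator: Q*L = 0.0381 * 97 = 3.6957.
Denominator: A*dh = 145 * 6.21 = 900.45.
K = 3.6957 / 900.45 = 0.004104 m/s.

0.004104


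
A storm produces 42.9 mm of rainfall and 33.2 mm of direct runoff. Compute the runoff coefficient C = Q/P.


The runoff coefficient C = runoff depth / rainfall depth.
C = 33.2 / 42.9
  = 0.7739.

0.7739


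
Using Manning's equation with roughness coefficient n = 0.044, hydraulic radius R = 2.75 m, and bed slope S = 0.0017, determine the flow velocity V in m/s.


Manning's equation gives V = (1/n) * R^(2/3) * S^(1/2).
First, compute R^(2/3) = 2.75^(2/3) = 1.9629.
Next, S^(1/2) = 0.0017^(1/2) = 0.041231.
Then 1/n = 1/0.044 = 22.73.
V = 22.73 * 1.9629 * 0.041231 = 1.8393 m/s.

1.8393


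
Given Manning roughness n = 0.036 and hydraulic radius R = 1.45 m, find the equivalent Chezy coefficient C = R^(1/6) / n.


The Chezy coefficient relates to Manning's n through C = R^(1/6) / n.
R^(1/6) = 1.45^(1/6) = 1.063885.
C = 1.063885 / 0.036 = 29.55 m^(1/2)/s.

29.55


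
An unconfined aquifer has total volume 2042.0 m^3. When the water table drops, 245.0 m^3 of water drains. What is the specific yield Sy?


Specific yield Sy = Volume drained / Total volume.
Sy = 245.0 / 2042.0
   = 0.12.

0.12


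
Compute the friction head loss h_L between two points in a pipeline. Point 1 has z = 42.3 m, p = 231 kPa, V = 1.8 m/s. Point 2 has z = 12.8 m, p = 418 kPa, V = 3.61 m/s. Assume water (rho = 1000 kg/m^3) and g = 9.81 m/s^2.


Total head at each section: H = z + p/(rho*g) + V^2/(2g).
H1 = 42.3 + 231*1000/(1000*9.81) + 1.8^2/(2*9.81)
   = 42.3 + 23.547 + 0.1651
   = 66.013 m.
H2 = 12.8 + 418*1000/(1000*9.81) + 3.61^2/(2*9.81)
   = 12.8 + 42.61 + 0.6642
   = 56.074 m.
h_L = H1 - H2 = 66.013 - 56.074 = 9.939 m.

9.939


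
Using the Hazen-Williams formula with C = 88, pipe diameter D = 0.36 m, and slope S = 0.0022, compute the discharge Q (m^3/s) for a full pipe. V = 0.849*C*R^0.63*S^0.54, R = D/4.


For a full circular pipe, R = D/4 = 0.36/4 = 0.09 m.
V = 0.849 * 88 * 0.09^0.63 * 0.0022^0.54
  = 0.849 * 88 * 0.219368 * 0.03672
  = 0.6018 m/s.
Pipe area A = pi*D^2/4 = pi*0.36^2/4 = 0.1018 m^2.
Q = A * V = 0.1018 * 0.6018 = 0.0613 m^3/s.

0.0613


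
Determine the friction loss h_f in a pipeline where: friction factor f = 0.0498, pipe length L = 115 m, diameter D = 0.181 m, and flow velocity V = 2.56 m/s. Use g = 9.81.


Darcy-Weisbach equation: h_f = f * (L/D) * V^2/(2g).
f * L/D = 0.0498 * 115/0.181 = 31.6409.
V^2/(2g) = 2.56^2 / (2*9.81) = 6.5536 / 19.62 = 0.334 m.
h_f = 31.6409 * 0.334 = 10.569 m.

10.569


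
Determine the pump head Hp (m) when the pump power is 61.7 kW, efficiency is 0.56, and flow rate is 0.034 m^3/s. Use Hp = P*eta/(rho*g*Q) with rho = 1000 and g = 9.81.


Pump head formula: Hp = P * eta / (rho * g * Q).
Numerator: P * eta = 61.7 * 1000 * 0.56 = 34552.0 W.
Denominator: rho * g * Q = 1000 * 9.81 * 0.034 = 333.54.
Hp = 34552.0 / 333.54 = 103.59 m.

103.59


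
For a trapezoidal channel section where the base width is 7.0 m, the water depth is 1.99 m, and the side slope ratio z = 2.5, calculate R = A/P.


For a trapezoidal section with side slope z:
A = (b + z*y)*y = (7.0 + 2.5*1.99)*1.99 = 23.83 m^2.
P = b + 2*y*sqrt(1 + z^2) = 7.0 + 2*1.99*sqrt(1 + 2.5^2) = 17.716 m.
R = A/P = 23.83 / 17.716 = 1.3451 m.

1.3451


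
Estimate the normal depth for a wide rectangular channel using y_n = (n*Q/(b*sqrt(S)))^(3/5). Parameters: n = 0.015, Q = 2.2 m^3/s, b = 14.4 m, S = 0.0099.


We use the wide-channel approximation y_n = (n*Q/(b*sqrt(S)))^(3/5).
sqrt(S) = sqrt(0.0099) = 0.099499.
Numerator: n*Q = 0.015 * 2.2 = 0.033.
Denominator: b*sqrt(S) = 14.4 * 0.099499 = 1.432786.
arg = 0.023.
y_n = 0.023^(3/5) = 0.1041 m.

0.1041


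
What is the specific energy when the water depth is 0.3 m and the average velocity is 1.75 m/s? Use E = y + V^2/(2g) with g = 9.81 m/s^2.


Specific energy E = y + V^2/(2g).
Velocity head = V^2/(2g) = 1.75^2 / (2*9.81) = 3.0625 / 19.62 = 0.1561 m.
E = 0.3 + 0.1561 = 0.4561 m.

0.4561


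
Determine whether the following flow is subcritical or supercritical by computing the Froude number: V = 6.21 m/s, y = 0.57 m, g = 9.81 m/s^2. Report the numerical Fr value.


The Froude number is defined as Fr = V / sqrt(g*y).
g*y = 9.81 * 0.57 = 5.5917.
sqrt(g*y) = sqrt(5.5917) = 2.3647.
Fr = 6.21 / 2.3647 = 2.6262.
Since Fr > 1, the flow is supercritical.

2.6262


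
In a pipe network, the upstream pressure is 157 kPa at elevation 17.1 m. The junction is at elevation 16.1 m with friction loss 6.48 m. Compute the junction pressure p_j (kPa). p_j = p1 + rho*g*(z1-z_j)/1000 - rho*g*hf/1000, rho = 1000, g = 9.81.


Junction pressure: p_j = p1 + rho*g*(z1 - z_j)/1000 - rho*g*hf/1000.
Elevation term = 1000*9.81*(17.1 - 16.1)/1000 = 9.81 kPa.
Friction term = 1000*9.81*6.48/1000 = 63.569 kPa.
p_j = 157 + 9.81 - 63.569 = 103.24 kPa.

103.24


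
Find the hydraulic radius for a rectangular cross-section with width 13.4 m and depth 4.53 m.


For a rectangular section:
Flow area A = b * y = 13.4 * 4.53 = 60.7 m^2.
Wetted perimeter P = b + 2y = 13.4 + 2*4.53 = 22.46 m.
Hydraulic radius R = A/P = 60.7 / 22.46 = 2.7027 m.

2.7027


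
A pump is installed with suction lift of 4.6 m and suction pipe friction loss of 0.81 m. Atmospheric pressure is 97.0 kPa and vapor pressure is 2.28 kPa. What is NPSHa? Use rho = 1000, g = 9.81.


NPSHa = p_atm/(rho*g) - z_s - hf_s - p_vap/(rho*g).
p_atm/(rho*g) = 97.0*1000 / (1000*9.81) = 9.888 m.
p_vap/(rho*g) = 2.28*1000 / (1000*9.81) = 0.232 m.
NPSHa = 9.888 - 4.6 - 0.81 - 0.232
      = 4.25 m.

4.25


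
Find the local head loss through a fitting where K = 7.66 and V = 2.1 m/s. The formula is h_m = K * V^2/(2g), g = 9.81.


Minor loss formula: h_m = K * V^2/(2g).
V^2 = 2.1^2 = 4.41.
V^2/(2g) = 4.41 / 19.62 = 0.2248 m.
h_m = 7.66 * 0.2248 = 1.7217 m.

1.7217


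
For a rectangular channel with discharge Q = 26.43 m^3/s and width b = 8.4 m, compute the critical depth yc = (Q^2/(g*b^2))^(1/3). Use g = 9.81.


Using yc = (Q^2 / (g * b^2))^(1/3):
Q^2 = 26.43^2 = 698.54.
g * b^2 = 9.81 * 8.4^2 = 9.81 * 70.56 = 692.19.
Q^2 / (g*b^2) = 698.54 / 692.19 = 1.0092.
yc = 1.0092^(1/3) = 1.003 m.

1.003


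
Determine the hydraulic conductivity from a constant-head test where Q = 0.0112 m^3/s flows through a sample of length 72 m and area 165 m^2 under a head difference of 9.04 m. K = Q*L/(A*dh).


From K = Q*L / (A*dh):
Numerator: Q*L = 0.0112 * 72 = 0.8064.
Denominator: A*dh = 165 * 9.04 = 1491.6.
K = 0.8064 / 1491.6 = 0.000541 m/s.

0.000541


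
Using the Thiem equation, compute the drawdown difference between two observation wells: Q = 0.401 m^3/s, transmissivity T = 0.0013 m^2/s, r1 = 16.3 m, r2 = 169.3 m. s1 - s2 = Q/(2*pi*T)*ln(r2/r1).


Thiem equation: s1 - s2 = Q/(2*pi*T) * ln(r2/r1).
ln(r2/r1) = ln(169.3/16.3) = 2.3405.
Q/(2*pi*T) = 0.401 / (2*pi*0.0013) = 0.401 / 0.0082 = 49.0932.
s1 - s2 = 49.0932 * 2.3405 = 114.9029 m.

114.9029


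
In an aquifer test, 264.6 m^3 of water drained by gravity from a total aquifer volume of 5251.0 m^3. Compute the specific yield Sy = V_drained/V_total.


Specific yield Sy = Volume drained / Total volume.
Sy = 264.6 / 5251.0
   = 0.0504.

0.0504


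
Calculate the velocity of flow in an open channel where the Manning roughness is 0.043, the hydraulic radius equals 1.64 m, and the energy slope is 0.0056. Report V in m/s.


Manning's equation gives V = (1/n) * R^(2/3) * S^(1/2).
First, compute R^(2/3) = 1.64^(2/3) = 1.3907.
Next, S^(1/2) = 0.0056^(1/2) = 0.074833.
Then 1/n = 1/0.043 = 23.26.
V = 23.26 * 1.3907 * 0.074833 = 2.4202 m/s.

2.4202


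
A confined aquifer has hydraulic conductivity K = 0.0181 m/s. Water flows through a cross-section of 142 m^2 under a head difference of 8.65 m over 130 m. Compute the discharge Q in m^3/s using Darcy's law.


Darcy's law: Q = K * A * i, where i = dh/L.
Hydraulic gradient i = 8.65 / 130 = 0.066538.
Q = 0.0181 * 142 * 0.066538
  = 0.171 m^3/s.

0.171


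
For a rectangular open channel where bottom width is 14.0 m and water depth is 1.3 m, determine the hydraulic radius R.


For a rectangular section:
Flow area A = b * y = 14.0 * 1.3 = 18.2 m^2.
Wetted perimeter P = b + 2y = 14.0 + 2*1.3 = 16.6 m.
Hydraulic radius R = A/P = 18.2 / 16.6 = 1.0964 m.

1.0964


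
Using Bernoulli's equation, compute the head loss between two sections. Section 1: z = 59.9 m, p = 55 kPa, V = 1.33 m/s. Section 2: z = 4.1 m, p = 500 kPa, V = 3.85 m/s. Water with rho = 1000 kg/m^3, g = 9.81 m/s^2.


Total head at each section: H = z + p/(rho*g) + V^2/(2g).
H1 = 59.9 + 55*1000/(1000*9.81) + 1.33^2/(2*9.81)
   = 59.9 + 5.607 + 0.0902
   = 65.597 m.
H2 = 4.1 + 500*1000/(1000*9.81) + 3.85^2/(2*9.81)
   = 4.1 + 50.968 + 0.7555
   = 55.824 m.
h_L = H1 - H2 = 65.597 - 55.824 = 9.773 m.

9.773


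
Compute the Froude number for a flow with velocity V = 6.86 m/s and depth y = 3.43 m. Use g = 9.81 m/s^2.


The Froude number is defined as Fr = V / sqrt(g*y).
g*y = 9.81 * 3.43 = 33.6483.
sqrt(g*y) = sqrt(33.6483) = 5.8007.
Fr = 6.86 / 5.8007 = 1.1826.

1.1826


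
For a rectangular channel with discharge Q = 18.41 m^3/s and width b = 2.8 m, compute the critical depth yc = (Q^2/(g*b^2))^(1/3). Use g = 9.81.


Using yc = (Q^2 / (g * b^2))^(1/3):
Q^2 = 18.41^2 = 338.93.
g * b^2 = 9.81 * 2.8^2 = 9.81 * 7.84 = 76.91.
Q^2 / (g*b^2) = 338.93 / 76.91 = 4.4068.
yc = 4.4068^(1/3) = 1.6395 m.

1.6395


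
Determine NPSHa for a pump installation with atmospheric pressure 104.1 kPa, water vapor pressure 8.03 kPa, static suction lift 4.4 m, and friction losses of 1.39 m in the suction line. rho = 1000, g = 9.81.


NPSHa = p_atm/(rho*g) - z_s - hf_s - p_vap/(rho*g).
p_atm/(rho*g) = 104.1*1000 / (1000*9.81) = 10.612 m.
p_vap/(rho*g) = 8.03*1000 / (1000*9.81) = 0.819 m.
NPSHa = 10.612 - 4.4 - 1.39 - 0.819
      = 4.0 m.

4.0


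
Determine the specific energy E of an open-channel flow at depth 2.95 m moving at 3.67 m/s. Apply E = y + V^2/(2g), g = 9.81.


Specific energy E = y + V^2/(2g).
Velocity head = V^2/(2g) = 3.67^2 / (2*9.81) = 13.4689 / 19.62 = 0.6865 m.
E = 2.95 + 0.6865 = 3.6365 m.

3.6365


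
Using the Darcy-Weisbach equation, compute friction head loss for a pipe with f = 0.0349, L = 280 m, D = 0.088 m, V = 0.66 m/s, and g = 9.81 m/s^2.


Darcy-Weisbach equation: h_f = f * (L/D) * V^2/(2g).
f * L/D = 0.0349 * 280/0.088 = 111.0455.
V^2/(2g) = 0.66^2 / (2*9.81) = 0.4356 / 19.62 = 0.0222 m.
h_f = 111.0455 * 0.0222 = 2.465 m.

2.465


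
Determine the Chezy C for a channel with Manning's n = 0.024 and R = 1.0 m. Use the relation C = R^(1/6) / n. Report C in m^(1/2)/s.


The Chezy coefficient relates to Manning's n through C = R^(1/6) / n.
R^(1/6) = 1.0^(1/6) = 1.0.
C = 1.0 / 0.024 = 41.67 m^(1/2)/s.

41.67


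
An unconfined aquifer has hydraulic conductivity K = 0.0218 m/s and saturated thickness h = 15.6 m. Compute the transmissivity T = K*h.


Transmissivity is defined as T = K * h.
T = 0.0218 * 15.6
  = 0.3401 m^2/s.

0.3401


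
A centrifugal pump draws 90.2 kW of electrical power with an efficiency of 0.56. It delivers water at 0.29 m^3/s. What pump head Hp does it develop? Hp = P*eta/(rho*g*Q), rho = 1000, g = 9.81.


Pump head formula: Hp = P * eta / (rho * g * Q).
Numerator: P * eta = 90.2 * 1000 * 0.56 = 50512.0 W.
Denominator: rho * g * Q = 1000 * 9.81 * 0.29 = 2844.9.
Hp = 50512.0 / 2844.9 = 17.76 m.

17.76


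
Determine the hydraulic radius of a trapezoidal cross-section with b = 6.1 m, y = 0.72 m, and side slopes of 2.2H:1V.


For a trapezoidal section with side slope z:
A = (b + z*y)*y = (6.1 + 2.2*0.72)*0.72 = 5.532 m^2.
P = b + 2*y*sqrt(1 + z^2) = 6.1 + 2*0.72*sqrt(1 + 2.2^2) = 9.58 m.
R = A/P = 5.532 / 9.58 = 0.5775 m.

0.5775


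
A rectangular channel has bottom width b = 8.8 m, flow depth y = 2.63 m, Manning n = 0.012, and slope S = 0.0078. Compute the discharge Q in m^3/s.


For a rectangular channel, the cross-sectional area A = b * y = 8.8 * 2.63 = 23.14 m^2.
The wetted perimeter P = b + 2y = 8.8 + 2*2.63 = 14.06 m.
Hydraulic radius R = A/P = 23.14/14.06 = 1.6461 m.
Velocity V = (1/n)*R^(2/3)*S^(1/2) = (1/0.012)*1.6461^(2/3)*0.0078^(1/2) = 10.2605 m/s.
Discharge Q = A * V = 23.14 * 10.2605 = 237.469 m^3/s.

237.469


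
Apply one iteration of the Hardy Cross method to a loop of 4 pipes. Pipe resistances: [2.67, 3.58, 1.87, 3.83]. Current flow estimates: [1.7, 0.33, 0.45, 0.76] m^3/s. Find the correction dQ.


Numerator terms (r*Q*|Q|): 2.67*1.7*|1.7| = 7.7163; 3.58*0.33*|0.33| = 0.3899; 1.87*0.45*|0.45| = 0.3787; 3.83*0.76*|0.76| = 2.2122.
Sum of numerator = 10.697.
Denominator terms (r*|Q|): 2.67*|1.7| = 4.539; 3.58*|0.33| = 1.1814; 1.87*|0.45| = 0.8415; 3.83*|0.76| = 2.9108.
2 * sum of denominator = 2 * 9.4727 = 18.9454.
dQ = -10.697 / 18.9454 = -0.5646 m^3/s.

-0.5646


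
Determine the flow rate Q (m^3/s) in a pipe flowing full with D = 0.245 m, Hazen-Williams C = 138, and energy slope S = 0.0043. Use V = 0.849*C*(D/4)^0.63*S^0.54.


For a full circular pipe, R = D/4 = 0.245/4 = 0.0612 m.
V = 0.849 * 138 * 0.0612^0.63 * 0.0043^0.54
  = 0.849 * 138 * 0.172138 * 0.052732
  = 1.0635 m/s.
Pipe area A = pi*D^2/4 = pi*0.245^2/4 = 0.0471 m^2.
Q = A * V = 0.0471 * 1.0635 = 0.0501 m^3/s.

0.0501


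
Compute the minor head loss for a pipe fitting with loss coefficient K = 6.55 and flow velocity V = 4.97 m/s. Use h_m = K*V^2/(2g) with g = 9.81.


Minor loss formula: h_m = K * V^2/(2g).
V^2 = 4.97^2 = 24.7009.
V^2/(2g) = 24.7009 / 19.62 = 1.259 m.
h_m = 6.55 * 1.259 = 8.2462 m.

8.2462


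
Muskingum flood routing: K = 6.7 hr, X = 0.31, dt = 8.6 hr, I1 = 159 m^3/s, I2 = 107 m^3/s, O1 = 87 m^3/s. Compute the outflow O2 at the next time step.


Muskingum coefficients:
denom = 2*K*(1-X) + dt = 2*6.7*(1-0.31) + 8.6 = 17.846.
C0 = (dt - 2*K*X)/denom = (8.6 - 2*6.7*0.31)/17.846 = 0.2491.
C1 = (dt + 2*K*X)/denom = (8.6 + 2*6.7*0.31)/17.846 = 0.7147.
C2 = (2*K*(1-X) - dt)/denom = 0.0362.
O2 = C0*I2 + C1*I1 + C2*O1
   = 0.2491*107 + 0.7147*159 + 0.0362*87
   = 143.44 m^3/s.

143.44


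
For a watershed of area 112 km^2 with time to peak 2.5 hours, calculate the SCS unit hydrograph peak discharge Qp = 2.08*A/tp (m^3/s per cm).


SCS formula: Qp = 2.08 * A / tp.
Qp = 2.08 * 112 / 2.5
   = 232.96 / 2.5
   = 93.18 m^3/s per cm.

93.18


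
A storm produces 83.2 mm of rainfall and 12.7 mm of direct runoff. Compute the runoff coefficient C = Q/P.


The runoff coefficient C = runoff depth / rainfall depth.
C = 12.7 / 83.2
  = 0.1526.

0.1526


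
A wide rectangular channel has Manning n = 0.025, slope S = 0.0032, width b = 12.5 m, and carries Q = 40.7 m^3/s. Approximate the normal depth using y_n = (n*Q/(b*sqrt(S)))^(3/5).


We use the wide-channel approximation y_n = (n*Q/(b*sqrt(S)))^(3/5).
sqrt(S) = sqrt(0.0032) = 0.056569.
Numerator: n*Q = 0.025 * 40.7 = 1.0175.
Denominator: b*sqrt(S) = 12.5 * 0.056569 = 0.707113.
arg = 1.439.
y_n = 1.439^(3/5) = 1.244 m.

1.244


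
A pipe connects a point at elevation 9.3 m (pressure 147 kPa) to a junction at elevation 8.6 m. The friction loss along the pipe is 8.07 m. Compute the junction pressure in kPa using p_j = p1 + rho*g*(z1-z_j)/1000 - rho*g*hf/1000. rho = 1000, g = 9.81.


Junction pressure: p_j = p1 + rho*g*(z1 - z_j)/1000 - rho*g*hf/1000.
Elevation term = 1000*9.81*(9.3 - 8.6)/1000 = 6.867 kPa.
Friction term = 1000*9.81*8.07/1000 = 79.167 kPa.
p_j = 147 + 6.867 - 79.167 = 74.7 kPa.

74.7


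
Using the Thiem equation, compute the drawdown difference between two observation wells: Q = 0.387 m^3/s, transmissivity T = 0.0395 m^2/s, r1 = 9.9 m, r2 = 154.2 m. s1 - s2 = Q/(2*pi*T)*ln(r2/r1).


Thiem equation: s1 - s2 = Q/(2*pi*T) * ln(r2/r1).
ln(r2/r1) = ln(154.2/9.9) = 2.7457.
Q/(2*pi*T) = 0.387 / (2*pi*0.0395) = 0.387 / 0.2482 = 1.5593.
s1 - s2 = 1.5593 * 2.7457 = 4.2814 m.

4.2814


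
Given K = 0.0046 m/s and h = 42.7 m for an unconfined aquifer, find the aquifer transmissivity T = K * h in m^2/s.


Transmissivity is defined as T = K * h.
T = 0.0046 * 42.7
  = 0.1964 m^2/s.

0.1964


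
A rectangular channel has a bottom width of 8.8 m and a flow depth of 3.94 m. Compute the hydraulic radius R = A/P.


For a rectangular section:
Flow area A = b * y = 8.8 * 3.94 = 34.67 m^2.
Wetted perimeter P = b + 2y = 8.8 + 2*3.94 = 16.68 m.
Hydraulic radius R = A/P = 34.67 / 16.68 = 2.0787 m.

2.0787


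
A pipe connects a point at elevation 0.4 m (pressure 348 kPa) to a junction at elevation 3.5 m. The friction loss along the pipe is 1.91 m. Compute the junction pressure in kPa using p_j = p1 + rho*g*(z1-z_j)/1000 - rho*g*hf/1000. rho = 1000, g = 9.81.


Junction pressure: p_j = p1 + rho*g*(z1 - z_j)/1000 - rho*g*hf/1000.
Elevation term = 1000*9.81*(0.4 - 3.5)/1000 = -30.411 kPa.
Friction term = 1000*9.81*1.91/1000 = 18.737 kPa.
p_j = 348 + -30.411 - 18.737 = 298.85 kPa.

298.85


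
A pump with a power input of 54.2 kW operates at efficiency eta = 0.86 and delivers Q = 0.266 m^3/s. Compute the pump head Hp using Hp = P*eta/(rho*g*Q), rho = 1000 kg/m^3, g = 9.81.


Pump head formula: Hp = P * eta / (rho * g * Q).
Numerator: P * eta = 54.2 * 1000 * 0.86 = 46612.0 W.
Denominator: rho * g * Q = 1000 * 9.81 * 0.266 = 2609.46.
Hp = 46612.0 / 2609.46 = 17.86 m.

17.86


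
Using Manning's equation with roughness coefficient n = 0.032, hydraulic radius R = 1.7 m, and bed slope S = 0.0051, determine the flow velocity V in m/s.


Manning's equation gives V = (1/n) * R^(2/3) * S^(1/2).
First, compute R^(2/3) = 1.7^(2/3) = 1.4244.
Next, S^(1/2) = 0.0051^(1/2) = 0.071414.
Then 1/n = 1/0.032 = 31.25.
V = 31.25 * 1.4244 * 0.071414 = 3.1788 m/s.

3.1788


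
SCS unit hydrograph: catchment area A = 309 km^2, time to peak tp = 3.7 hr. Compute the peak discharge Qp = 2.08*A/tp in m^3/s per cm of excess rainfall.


SCS formula: Qp = 2.08 * A / tp.
Qp = 2.08 * 309 / 3.7
   = 642.72 / 3.7
   = 173.71 m^3/s per cm.

173.71


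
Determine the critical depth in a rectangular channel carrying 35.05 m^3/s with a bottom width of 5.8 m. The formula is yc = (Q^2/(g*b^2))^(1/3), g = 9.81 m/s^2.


Using yc = (Q^2 / (g * b^2))^(1/3):
Q^2 = 35.05^2 = 1228.5.
g * b^2 = 9.81 * 5.8^2 = 9.81 * 33.64 = 330.01.
Q^2 / (g*b^2) = 1228.5 / 330.01 = 3.7226.
yc = 3.7226^(1/3) = 1.5498 m.

1.5498


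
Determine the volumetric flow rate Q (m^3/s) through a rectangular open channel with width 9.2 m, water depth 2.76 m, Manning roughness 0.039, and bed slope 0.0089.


For a rectangular channel, the cross-sectional area A = b * y = 9.2 * 2.76 = 25.39 m^2.
The wetted perimeter P = b + 2y = 9.2 + 2*2.76 = 14.72 m.
Hydraulic radius R = A/P = 25.39/14.72 = 1.725 m.
Velocity V = (1/n)*R^(2/3)*S^(1/2) = (1/0.039)*1.725^(2/3)*0.0089^(1/2) = 3.4793 m/s.
Discharge Q = A * V = 25.39 * 3.4793 = 88.346 m^3/s.

88.346


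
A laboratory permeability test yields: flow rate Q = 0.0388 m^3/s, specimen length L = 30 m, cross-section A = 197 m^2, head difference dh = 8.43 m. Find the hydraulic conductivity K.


From K = Q*L / (A*dh):
Numerator: Q*L = 0.0388 * 30 = 1.164.
Denominator: A*dh = 197 * 8.43 = 1660.71.
K = 1.164 / 1660.71 = 0.000701 m/s.

0.000701


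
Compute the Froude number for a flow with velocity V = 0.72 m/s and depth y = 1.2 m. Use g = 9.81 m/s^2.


The Froude number is defined as Fr = V / sqrt(g*y).
g*y = 9.81 * 1.2 = 11.772.
sqrt(g*y) = sqrt(11.772) = 3.431.
Fr = 0.72 / 3.431 = 0.2098.

0.2098


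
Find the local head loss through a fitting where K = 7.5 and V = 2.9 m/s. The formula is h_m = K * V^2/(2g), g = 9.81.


Minor loss formula: h_m = K * V^2/(2g).
V^2 = 2.9^2 = 8.41.
V^2/(2g) = 8.41 / 19.62 = 0.4286 m.
h_m = 7.5 * 0.4286 = 3.2148 m.

3.2148


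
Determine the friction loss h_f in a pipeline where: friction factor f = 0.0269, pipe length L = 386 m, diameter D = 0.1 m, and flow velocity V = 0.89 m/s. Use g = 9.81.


Darcy-Weisbach equation: h_f = f * (L/D) * V^2/(2g).
f * L/D = 0.0269 * 386/0.1 = 103.834.
V^2/(2g) = 0.89^2 / (2*9.81) = 0.7921 / 19.62 = 0.0404 m.
h_f = 103.834 * 0.0404 = 4.192 m.

4.192


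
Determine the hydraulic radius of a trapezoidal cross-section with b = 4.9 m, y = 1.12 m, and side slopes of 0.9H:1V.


For a trapezoidal section with side slope z:
A = (b + z*y)*y = (4.9 + 0.9*1.12)*1.12 = 6.617 m^2.
P = b + 2*y*sqrt(1 + z^2) = 4.9 + 2*1.12*sqrt(1 + 0.9^2) = 7.914 m.
R = A/P = 6.617 / 7.914 = 0.8361 m.

0.8361


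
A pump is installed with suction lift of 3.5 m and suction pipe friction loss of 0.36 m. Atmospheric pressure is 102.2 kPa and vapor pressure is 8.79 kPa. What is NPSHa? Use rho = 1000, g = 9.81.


NPSHa = p_atm/(rho*g) - z_s - hf_s - p_vap/(rho*g).
p_atm/(rho*g) = 102.2*1000 / (1000*9.81) = 10.418 m.
p_vap/(rho*g) = 8.79*1000 / (1000*9.81) = 0.896 m.
NPSHa = 10.418 - 3.5 - 0.36 - 0.896
      = 5.66 m.

5.66


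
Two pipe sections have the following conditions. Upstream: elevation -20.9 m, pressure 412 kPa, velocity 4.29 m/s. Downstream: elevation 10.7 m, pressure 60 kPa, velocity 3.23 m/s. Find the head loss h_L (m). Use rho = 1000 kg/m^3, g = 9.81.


Total head at each section: H = z + p/(rho*g) + V^2/(2g).
H1 = -20.9 + 412*1000/(1000*9.81) + 4.29^2/(2*9.81)
   = -20.9 + 41.998 + 0.938
   = 22.036 m.
H2 = 10.7 + 60*1000/(1000*9.81) + 3.23^2/(2*9.81)
   = 10.7 + 6.116 + 0.5317
   = 17.348 m.
h_L = H1 - H2 = 22.036 - 17.348 = 4.688 m.

4.688


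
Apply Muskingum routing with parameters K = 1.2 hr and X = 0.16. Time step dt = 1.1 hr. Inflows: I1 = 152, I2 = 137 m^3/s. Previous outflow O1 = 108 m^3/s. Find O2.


Muskingum coefficients:
denom = 2*K*(1-X) + dt = 2*1.2*(1-0.16) + 1.1 = 3.116.
C0 = (dt - 2*K*X)/denom = (1.1 - 2*1.2*0.16)/3.116 = 0.2298.
C1 = (dt + 2*K*X)/denom = (1.1 + 2*1.2*0.16)/3.116 = 0.4763.
C2 = (2*K*(1-X) - dt)/denom = 0.294.
O2 = C0*I2 + C1*I1 + C2*O1
   = 0.2298*137 + 0.4763*152 + 0.294*108
   = 135.62 m^3/s.

135.62


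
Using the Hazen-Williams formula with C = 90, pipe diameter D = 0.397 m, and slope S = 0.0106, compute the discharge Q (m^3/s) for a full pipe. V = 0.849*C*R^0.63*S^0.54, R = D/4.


For a full circular pipe, R = D/4 = 0.397/4 = 0.0993 m.
V = 0.849 * 90 * 0.0993^0.63 * 0.0106^0.54
  = 0.849 * 90 * 0.233314 * 0.085835
  = 1.5302 m/s.
Pipe area A = pi*D^2/4 = pi*0.397^2/4 = 0.1238 m^2.
Q = A * V = 0.1238 * 1.5302 = 0.1894 m^3/s.

0.1894


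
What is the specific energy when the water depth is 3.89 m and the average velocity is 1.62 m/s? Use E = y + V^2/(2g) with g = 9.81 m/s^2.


Specific energy E = y + V^2/(2g).
Velocity head = V^2/(2g) = 1.62^2 / (2*9.81) = 2.6244 / 19.62 = 0.1338 m.
E = 3.89 + 0.1338 = 4.0238 m.

4.0238
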